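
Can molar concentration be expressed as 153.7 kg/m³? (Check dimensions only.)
No

molar concentration has SI base units: mol / m^3
kg/m³ does NOT reduce to mol / m^3; a valid unit for molar concentration would be e.g. mol/m³.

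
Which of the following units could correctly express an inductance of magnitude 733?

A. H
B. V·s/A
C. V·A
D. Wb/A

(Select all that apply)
A, B, D

inductance has SI base units: kg * m^2 / (A^2 * s^2)

Checking each option against kg * m^2 / (A^2 * s^2):
  A. H: ✓ matches
  B. V·s/A: ✓ matches
  C. V·A: ✗ does not match
  D. Wb/A: ✓ matches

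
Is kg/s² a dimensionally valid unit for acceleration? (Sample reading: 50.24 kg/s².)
No

acceleration has SI base units: m / s^2
kg/s² does NOT reduce to m / s^2; a valid unit for acceleration would be e.g. m/s².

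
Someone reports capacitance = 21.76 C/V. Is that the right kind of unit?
Yes

capacitance has SI base units: A^2 * s^4 / (kg * m^2)
C/V reduces to the same SI base units, so it is a valid unit for capacitance.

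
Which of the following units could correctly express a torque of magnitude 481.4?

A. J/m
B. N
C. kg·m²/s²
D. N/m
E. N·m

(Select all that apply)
C, E

torque has SI base units: kg * m^2 / s^2

Checking each option against kg * m^2 / s^2:
  A. J/m: ✗ does not match
  B. N: ✗ does not match
  C. kg·m²/s²: ✓ matches
  D. N/m: ✗ does not match
  E. N·m: ✓ matches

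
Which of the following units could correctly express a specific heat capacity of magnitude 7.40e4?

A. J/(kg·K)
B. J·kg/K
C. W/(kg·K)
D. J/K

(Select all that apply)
A

specific heat capacity has SI base units: m^2 / (s^2 * K)

Checking each option against m^2 / (s^2 * K):
  A. J/(kg·K): ✓ matches
  B. J·kg/K: ✗ does not match
  C. W/(kg·K): ✗ does not match
  D. J/K: ✗ does not match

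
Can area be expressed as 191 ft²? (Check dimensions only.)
Yes

area has SI base units: m^2
ft² reduces to the same SI base units, so it is a valid unit for area.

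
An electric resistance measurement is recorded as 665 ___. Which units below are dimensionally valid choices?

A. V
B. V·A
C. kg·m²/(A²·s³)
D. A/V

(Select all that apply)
C

electric resistance has SI base units: kg * m^2 / (A^2 * s^3)

Checking each option against kg * m^2 / (A^2 * s^3):
  A. V: ✗ does not match
  B. V·A: ✗ does not match
  C. kg·m²/(A²·s³): ✓ matches
  D. A/V: ✗ does not match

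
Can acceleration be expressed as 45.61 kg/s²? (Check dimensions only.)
No

acceleration has SI base units: m / s^2
kg/s² does NOT reduce to m / s^2; a valid unit for acceleration would be e.g. m/s².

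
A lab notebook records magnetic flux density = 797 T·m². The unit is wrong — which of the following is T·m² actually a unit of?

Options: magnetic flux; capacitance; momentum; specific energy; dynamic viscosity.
magnetic flux

magnetic flux density should have units dimensionally equivalent to kg / (A * s^2) (e.g. T).
The given unit 'T·m²' reduces to kg * m^2 / (A * s^2). Of the listed options, that is the dimensionality of magnetic flux.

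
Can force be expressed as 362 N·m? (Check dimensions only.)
No

force has SI base units: kg * m / s^2
N·m does NOT reduce to kg * m / s^2; a valid unit for force would be e.g. N.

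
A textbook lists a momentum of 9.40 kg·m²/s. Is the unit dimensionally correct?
No

momentum has SI base units: kg * m / s
kg·m²/s does NOT reduce to kg * m / s; a valid unit for momentum would be e.g. kg·m/s.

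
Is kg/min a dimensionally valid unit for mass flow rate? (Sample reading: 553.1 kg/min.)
Yes

mass flow rate has SI base units: kg / s
kg/min reduces to the same SI base units, so it is a valid unit for mass flow rate.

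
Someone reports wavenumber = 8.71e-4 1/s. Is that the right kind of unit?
No

wavenumber has SI base units: 1 / m
1/s does NOT reduce to 1 / m; a valid unit for wavenumber would be e.g. 1/m.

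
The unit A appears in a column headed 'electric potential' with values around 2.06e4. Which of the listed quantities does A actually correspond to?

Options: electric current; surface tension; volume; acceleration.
electric current

electric potential should have units dimensionally equivalent to kg * m^2 / (A * s^3) (e.g. V).
The given unit 'A' reduces to A. Of the listed options, that is the dimensionality of electric current.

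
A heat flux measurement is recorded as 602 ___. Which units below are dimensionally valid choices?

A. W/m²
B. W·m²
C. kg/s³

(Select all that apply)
A, C

heat flux has SI base units: kg / s^3

Checking each option against kg / s^3:
  A. W/m²: ✓ matches
  B. W·m²: ✗ does not match
  C. kg/s³: ✓ matches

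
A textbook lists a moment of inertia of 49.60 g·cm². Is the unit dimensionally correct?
Yes

moment of inertia has SI base units: kg * m^2
g·cm² reduces to the same SI base units, so it is a valid unit for moment of inertia.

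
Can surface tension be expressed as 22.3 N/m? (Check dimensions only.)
Yes

surface tension has SI base units: kg / s^2
N/m reduces to the same SI base units, so it is a valid unit for surface tension.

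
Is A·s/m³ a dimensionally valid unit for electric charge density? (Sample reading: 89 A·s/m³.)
Yes

electric charge density has SI base units: A * s / m^3
A·s/m³ reduces to the same SI base units, so it is a valid unit for electric charge density.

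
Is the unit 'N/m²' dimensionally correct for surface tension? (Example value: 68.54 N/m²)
No

surface tension has SI base units: kg / s^2
N/m² does NOT reduce to kg / s^2; a valid unit for surface tension would be e.g. N/m.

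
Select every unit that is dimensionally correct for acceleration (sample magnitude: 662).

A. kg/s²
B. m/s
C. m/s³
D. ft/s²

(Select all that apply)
D

acceleration has SI base units: m / s^2

Checking each option against m / s^2:
  A. kg/s²: ✗ does not match
  B. m/s: ✗ does not match
  C. m/s³: ✗ does not match
  D. ft/s²: ✓ matches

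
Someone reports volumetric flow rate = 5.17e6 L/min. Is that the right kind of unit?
Yes

volumetric flow rate has SI base units: m^3 / s
L/min reduces to the same SI base units, so it is a valid unit for volumetric flow rate.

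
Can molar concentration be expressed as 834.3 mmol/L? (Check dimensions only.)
Yes

molar concentration has SI base units: mol / m^3
mmol/L reduces to the same SI base units, so it is a valid unit for molar concentration.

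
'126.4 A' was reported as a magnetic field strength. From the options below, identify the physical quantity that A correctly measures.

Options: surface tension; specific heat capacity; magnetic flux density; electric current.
electric current

magnetic field strength should have units dimensionally equivalent to A / m (e.g. A/m).
The given unit 'A' reduces to A. Of the listed options, that is the dimensionality of electric current.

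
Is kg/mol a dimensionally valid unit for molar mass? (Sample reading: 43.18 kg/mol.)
Yes

molar mass has SI base units: kg / mol
kg/mol reduces to the same SI base units, so it is a valid unit for molar mass.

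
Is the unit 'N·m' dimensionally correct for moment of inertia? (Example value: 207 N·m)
No

moment of inertia has SI base units: kg * m^2
N·m does NOT reduce to kg * m^2; a valid unit for moment of inertia would be e.g. kg·m².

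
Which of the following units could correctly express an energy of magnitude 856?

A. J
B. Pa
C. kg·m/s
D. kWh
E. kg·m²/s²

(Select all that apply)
A, D, E

energy has SI base units: kg * m^2 / s^2

Checking each option against kg * m^2 / s^2:
  A. J: ✓ matches
  B. Pa: ✗ does not match
  C. kg·m/s: ✗ does not match
  D. kWh: ✓ matches
  E. kg·m²/s²: ✓ matches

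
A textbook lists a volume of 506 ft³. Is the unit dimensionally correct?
Yes

volume has SI base units: m^3
ft³ reduces to the same SI base units, so it is a valid unit for volume.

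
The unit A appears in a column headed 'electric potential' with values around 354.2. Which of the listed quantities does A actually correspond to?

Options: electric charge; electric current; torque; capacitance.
electric current

electric potential should have units dimensionally equivalent to kg * m^2 / (A * s^3) (e.g. V).
The given unit 'A' reduces to A. Of the listed options, that is the dimensionality of electric current.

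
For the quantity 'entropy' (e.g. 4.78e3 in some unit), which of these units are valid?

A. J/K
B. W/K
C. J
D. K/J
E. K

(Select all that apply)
A

entropy has SI base units: kg * m^2 / (s^2 * K)

Checking each option against kg * m^2 / (s^2 * K):
  A. J/K: ✓ matches
  B. W/K: ✗ does not match
  C. J: ✗ does not match
  D. K/J: ✗ does not match
  E. K: ✗ does not match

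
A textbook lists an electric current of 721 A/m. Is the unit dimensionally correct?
No

electric current has SI base units: A
A/m does NOT reduce to A; a valid unit for electric current would be e.g. A.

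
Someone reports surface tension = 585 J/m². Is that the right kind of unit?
Yes

surface tension has SI base units: kg / s^2
J/m² reduces to the same SI base units, so it is a valid unit for surface tension.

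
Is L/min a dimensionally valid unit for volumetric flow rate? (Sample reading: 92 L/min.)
Yes

volumetric flow rate has SI base units: m^3 / s
L/min reduces to the same SI base units, so it is a valid unit for volumetric flow rate.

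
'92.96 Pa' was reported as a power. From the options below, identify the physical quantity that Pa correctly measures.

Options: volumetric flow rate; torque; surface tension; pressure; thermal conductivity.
pressure

power should have units dimensionally equivalent to kg * m^2 / s^3 (e.g. W).
The given unit 'Pa' reduces to kg / (m * s^2). Of the listed options, that is the dimensionality of pressure.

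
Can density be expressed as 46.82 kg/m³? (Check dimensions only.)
Yes

density has SI base units: kg / m^3
kg/m³ reduces to the same SI base units, so it is a valid unit for density.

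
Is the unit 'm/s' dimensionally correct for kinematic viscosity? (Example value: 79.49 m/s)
No

kinematic viscosity has SI base units: m^2 / s
m/s does NOT reduce to m^2 / s; a valid unit for kinematic viscosity would be e.g. m²/s.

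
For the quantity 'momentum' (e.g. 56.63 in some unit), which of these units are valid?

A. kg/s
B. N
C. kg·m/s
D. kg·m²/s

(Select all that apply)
C

momentum has SI base units: kg * m / s

Checking each option against kg * m / s:
  A. kg/s: ✗ does not match
  B. N: ✗ does not match
  C. kg·m/s: ✓ matches
  D. kg·m²/s: ✗ does not match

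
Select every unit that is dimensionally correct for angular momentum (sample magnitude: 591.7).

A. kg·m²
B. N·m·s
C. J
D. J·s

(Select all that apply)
B, D

angular momentum has SI base units: kg * m^2 / s

Checking each option against kg * m^2 / s:
  A. kg·m²: ✗ does not match
  B. N·m·s: ✓ matches
  C. J: ✗ does not match
  D. J·s: ✓ matches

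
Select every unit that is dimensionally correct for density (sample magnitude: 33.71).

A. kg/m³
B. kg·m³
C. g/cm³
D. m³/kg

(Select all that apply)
A, C

density has SI base units: kg / m^3

Checking each option against kg / m^3:
  A. kg/m³: ✓ matches
  B. kg·m³: ✗ does not match
  C. g/cm³: ✓ matches
  D. m³/kg: ✗ does not match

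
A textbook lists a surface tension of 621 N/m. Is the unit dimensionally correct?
Yes

surface tension has SI base units: kg / s^2
N/m reduces to the same SI base units, so it is a valid unit for surface tension.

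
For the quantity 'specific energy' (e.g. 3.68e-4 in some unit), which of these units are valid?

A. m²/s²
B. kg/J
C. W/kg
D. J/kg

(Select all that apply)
A, D

specific energy has SI base units: m^2 / s^2

Checking each option against m^2 / s^2:
  A. m²/s²: ✓ matches
  B. kg/J: ✗ does not match
  C. W/kg: ✗ does not match
  D. J/kg: ✓ matches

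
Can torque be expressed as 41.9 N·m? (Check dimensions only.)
Yes

torque has SI base units: kg * m^2 / s^2
N·m reduces to the same SI base units, so it is a valid unit for torque.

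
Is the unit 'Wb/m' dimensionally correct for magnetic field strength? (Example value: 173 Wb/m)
No

magnetic field strength has SI base units: A / m
Wb/m does NOT reduce to A / m; a valid unit for magnetic field strength would be e.g. A/m.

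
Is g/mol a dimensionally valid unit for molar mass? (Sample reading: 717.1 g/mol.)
Yes

molar mass has SI base units: kg / mol
g/mol reduces to the same SI base units, so it is a valid unit for molar mass.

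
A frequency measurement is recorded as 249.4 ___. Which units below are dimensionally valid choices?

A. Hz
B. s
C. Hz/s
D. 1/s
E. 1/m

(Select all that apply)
A, D

frequency has SI base units: 1 / s

Checking each option against 1 / s:
  A. Hz: ✓ matches
  B. s: ✗ does not match
  C. Hz/s: ✗ does not match
  D. 1/s: ✓ matches
  E. 1/m: ✗ does not match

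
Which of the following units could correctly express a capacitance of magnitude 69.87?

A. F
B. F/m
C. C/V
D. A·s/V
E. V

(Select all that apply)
A, C, D

capacitance has SI base units: A^2 * s^4 / (kg * m^2)

Checking each option against A^2 * s^4 / (kg * m^2):
  A. F: ✓ matches
  B. F/m: ✗ does not match
  C. C/V: ✓ matches
  D. A·s/V: ✓ matches
  E. V: ✗ does not match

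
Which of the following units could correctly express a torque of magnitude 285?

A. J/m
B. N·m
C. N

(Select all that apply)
B

torque has SI base units: kg * m^2 / s^2

Checking each option against kg * m^2 / s^2:
  A. J/m: ✗ does not match
  B. N·m: ✓ matches
  C. N: ✗ does not match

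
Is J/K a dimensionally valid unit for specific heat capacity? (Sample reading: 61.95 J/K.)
No

specific heat capacity has SI base units: m^2 / (s^2 * K)
J/K does NOT reduce to m^2 / (s^2 * K); a valid unit for specific heat capacity would be e.g. J/(kg·K).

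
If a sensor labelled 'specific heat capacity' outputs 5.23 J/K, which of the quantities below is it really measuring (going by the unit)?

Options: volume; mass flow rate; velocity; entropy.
entropy

specific heat capacity should have units dimensionally equivalent to m^2 / (s^2 * K) (e.g. J/(kg·K)).
The given unit 'J/K' reduces to kg * m^2 / (s^2 * K). Of the listed options, that is the dimensionality of entropy.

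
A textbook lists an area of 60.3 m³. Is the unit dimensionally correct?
No

area has SI base units: m^2
m³ does NOT reduce to m^2; a valid unit for area would be e.g. m².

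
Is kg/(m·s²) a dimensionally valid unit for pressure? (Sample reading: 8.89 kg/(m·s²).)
Yes

pressure has SI base units: kg / (m * s^2)
kg/(m·s²) reduces to the same SI base units, so it is a valid unit for pressure.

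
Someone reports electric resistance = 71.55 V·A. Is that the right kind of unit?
No

electric resistance has SI base units: kg * m^2 / (A^2 * s^3)
V·A does NOT reduce to kg * m^2 / (A^2 * s^3); a valid unit for electric resistance would be e.g. Ω.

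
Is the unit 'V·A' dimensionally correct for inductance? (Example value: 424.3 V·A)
No

inductance has SI base units: kg * m^2 / (A^2 * s^2)
V·A does NOT reduce to kg * m^2 / (A^2 * s^2); a valid unit for inductance would be e.g. H.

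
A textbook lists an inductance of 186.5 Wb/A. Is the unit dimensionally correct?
Yes

inductance has SI base units: kg * m^2 / (A^2 * s^2)
Wb/A reduces to the same SI base units, so it is a valid unit for inductance.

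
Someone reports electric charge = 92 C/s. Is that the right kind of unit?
No

electric charge has SI base units: A * s
C/s does NOT reduce to A * s; a valid unit for electric charge would be e.g. C.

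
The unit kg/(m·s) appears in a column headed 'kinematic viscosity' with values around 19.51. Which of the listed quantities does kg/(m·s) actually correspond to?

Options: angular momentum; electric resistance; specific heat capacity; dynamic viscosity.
dynamic viscosity

kinematic viscosity should have units dimensionally equivalent to m^2 / s (e.g. m²/s).
The given unit 'kg/(m·s)' reduces to kg / (m * s). Of the listed options, that is the dimensionality of dynamic viscosity.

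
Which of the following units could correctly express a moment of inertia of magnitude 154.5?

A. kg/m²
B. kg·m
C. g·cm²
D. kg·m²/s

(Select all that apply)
C

moment of inertia has SI base units: kg * m^2

Checking each option against kg * m^2:
  A. kg/m²: ✗ does not match
  B. kg·m: ✗ does not match
  C. g·cm²: ✓ matches
  D. kg·m²/s: ✗ does not match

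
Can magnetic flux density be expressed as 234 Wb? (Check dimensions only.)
No

magnetic flux density has SI base units: kg / (A * s^2)
Wb does NOT reduce to kg / (A * s^2); a valid unit for magnetic flux density would be e.g. T.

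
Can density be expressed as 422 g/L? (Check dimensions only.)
Yes

density has SI base units: kg / m^3
g/L reduces to the same SI base units, so it is a valid unit for density.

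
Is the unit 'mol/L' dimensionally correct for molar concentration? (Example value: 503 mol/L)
Yes

molar concentration has SI base units: mol / m^3
mol/L reduces to the same SI base units, so it is a valid unit for molar concentration.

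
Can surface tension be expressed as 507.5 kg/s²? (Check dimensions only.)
Yes

surface tension has SI base units: kg / s^2
kg/s² reduces to the same SI base units, so it is a valid unit for surface tension.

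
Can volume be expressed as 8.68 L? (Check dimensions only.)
Yes

volume has SI base units: m^3
L reduces to the same SI base units, so it is a valid unit for volume.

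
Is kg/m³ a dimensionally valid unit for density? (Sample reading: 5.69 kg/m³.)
Yes

density has SI base units: kg / m^3
kg/m³ reduces to the same SI base units, so it is a valid unit for density.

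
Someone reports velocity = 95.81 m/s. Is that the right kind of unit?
Yes

velocity has SI base units: m / s
m/s reduces to the same SI base units, so it is a valid unit for velocity.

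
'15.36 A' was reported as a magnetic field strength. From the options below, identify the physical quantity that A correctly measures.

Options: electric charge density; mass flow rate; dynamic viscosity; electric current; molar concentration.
electric current

magnetic field strength should have units dimensionally equivalent to A / m (e.g. A/m).
The given unit 'A' reduces to A. Of the listed options, that is the dimensionality of electric current.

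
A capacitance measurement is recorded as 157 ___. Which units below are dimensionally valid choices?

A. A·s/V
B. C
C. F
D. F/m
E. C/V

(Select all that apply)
A, C, E

capacitance has SI base units: A^2 * s^4 / (kg * m^2)

Checking each option against A^2 * s^4 / (kg * m^2):
  A. A·s/V: ✓ matches
  B. C: ✗ does not match
  C. F: ✓ matches
  D. F/m: ✗ does not match
  E. C/V: ✓ matches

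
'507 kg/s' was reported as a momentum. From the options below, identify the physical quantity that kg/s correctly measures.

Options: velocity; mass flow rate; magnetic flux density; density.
mass flow rate

momentum should have units dimensionally equivalent to kg * m / s (e.g. kg·m/s).
The given unit 'kg/s' reduces to kg / s. Of the listed options, that is the dimensionality of mass flow rate.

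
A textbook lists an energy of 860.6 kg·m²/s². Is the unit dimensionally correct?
Yes

energy has SI base units: kg * m^2 / s^2
kg·m²/s² reduces to the same SI base units, so it is a valid unit for energy.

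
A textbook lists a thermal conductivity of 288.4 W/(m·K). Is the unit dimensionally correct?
Yes

thermal conductivity has SI base units: kg * m / (s^3 * K)
W/(m·K) reduces to the same SI base units, so it is a valid unit for thermal conductivity.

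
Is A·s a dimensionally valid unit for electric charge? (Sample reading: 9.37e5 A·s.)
Yes

electric charge has SI base units: A * s
A·s reduces to the same SI base units, so it is a valid unit for electric charge.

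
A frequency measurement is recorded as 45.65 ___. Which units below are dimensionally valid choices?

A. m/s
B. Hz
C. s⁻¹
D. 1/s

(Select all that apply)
B, C, D

frequency has SI base units: 1 / s

Checking each option against 1 / s:
  A. m/s: ✗ does not match
  B. Hz: ✓ matches
  C. s⁻¹: ✓ matches
  D. 1/s: ✓ matches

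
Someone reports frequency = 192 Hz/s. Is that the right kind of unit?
No

frequency has SI base units: 1 / s
Hz/s does NOT reduce to 1 / s; a valid unit for frequency would be e.g. Hz.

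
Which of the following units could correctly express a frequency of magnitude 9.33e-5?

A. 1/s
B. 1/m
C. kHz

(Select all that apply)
A, C

frequency has SI base units: 1 / s

Checking each option against 1 / s:
  A. 1/s: ✓ matches
  B. 1/m: ✗ does not match
  C. kHz: ✓ matches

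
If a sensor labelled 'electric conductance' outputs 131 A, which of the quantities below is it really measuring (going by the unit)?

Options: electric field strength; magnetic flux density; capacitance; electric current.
electric current

electric conductance should have units dimensionally equivalent to A^2 * s^3 / (kg * m^2) (e.g. S).
The given unit 'A' reduces to A. Of the listed options, that is the dimensionality of electric current.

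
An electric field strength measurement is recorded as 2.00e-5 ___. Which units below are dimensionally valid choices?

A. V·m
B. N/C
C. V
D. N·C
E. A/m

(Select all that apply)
B

electric field strength has SI base units: kg * m / (A * s^3)

Checking each option against kg * m / (A * s^3):
  A. V·m: ✗ does not match
  B. N/C: ✓ matches
  C. V: ✗ does not match
  D. N·C: ✗ does not match
  E. A/m: ✗ does not match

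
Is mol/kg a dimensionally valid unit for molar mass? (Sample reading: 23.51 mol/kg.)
No

molar mass has SI base units: kg / mol
mol/kg does NOT reduce to kg / mol; a valid unit for molar mass would be e.g. kg/mol.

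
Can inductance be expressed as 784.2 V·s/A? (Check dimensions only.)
Yes

inductance has SI base units: kg * m^2 / (A^2 * s^2)
V·s/A reduces to the same SI base units, so it is a valid unit for inductance.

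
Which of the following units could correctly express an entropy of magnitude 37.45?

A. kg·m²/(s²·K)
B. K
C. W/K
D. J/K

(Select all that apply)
A, D

entropy has SI base units: kg * m^2 / (s^2 * K)

Checking each option against kg * m^2 / (s^2 * K):
  A. kg·m²/(s²·K): ✓ matches
  B. K: ✗ does not match
  C. W/K: ✗ does not match
  D. J/K: ✓ matches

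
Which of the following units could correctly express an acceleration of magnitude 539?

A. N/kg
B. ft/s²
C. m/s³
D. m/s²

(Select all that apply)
A, B, D

acceleration has SI base units: m / s^2

Checking each option against m / s^2:
  A. N/kg: ✓ matches
  B. ft/s²: ✓ matches
  C. m/s³: ✗ does not match
  D. m/s²: ✓ matches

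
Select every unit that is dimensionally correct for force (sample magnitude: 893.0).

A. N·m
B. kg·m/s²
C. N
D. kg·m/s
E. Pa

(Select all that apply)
B, C

force has SI base units: kg * m / s^2

Checking each option against kg * m / s^2:
  A. N·m: ✗ does not match
  B. kg·m/s²: ✓ matches
  C. N: ✓ matches
  D. kg·m/s: ✗ does not match
  E. Pa: ✗ does not match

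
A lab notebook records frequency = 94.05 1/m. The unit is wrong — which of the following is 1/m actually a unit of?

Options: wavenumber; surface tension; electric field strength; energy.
wavenumber

frequency should have units dimensionally equivalent to 1 / s (e.g. Hz).
The given unit '1/m' reduces to 1 / m. Of the listed options, that is the dimensionality of wavenumber.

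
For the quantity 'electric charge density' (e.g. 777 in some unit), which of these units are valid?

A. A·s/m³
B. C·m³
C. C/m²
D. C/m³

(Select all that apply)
A, D

electric charge density has SI base units: A * s / m^3

Checking each option against A * s / m^3:
  A. A·s/m³: ✓ matches
  B. C·m³: ✗ does not match
  C. C/m²: ✗ does not match
  D. C/m³: ✓ matches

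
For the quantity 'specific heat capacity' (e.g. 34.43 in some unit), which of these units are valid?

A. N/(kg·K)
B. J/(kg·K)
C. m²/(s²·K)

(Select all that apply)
B, C

specific heat capacity has SI base units: m^2 / (s^2 * K)

Checking each option against m^2 / (s^2 * K):
  A. N/(kg·K): ✗ does not match
  B. J/(kg·K): ✓ matches
  C. m²/(s²·K): ✓ matches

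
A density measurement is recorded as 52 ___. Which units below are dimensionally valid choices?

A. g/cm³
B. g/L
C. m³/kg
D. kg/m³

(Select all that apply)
A, B, D

density has SI base units: kg / m^3

Checking each option against kg / m^3:
  A. g/cm³: ✓ matches
  B. g/L: ✓ matches
  C. m³/kg: ✗ does not match
  D. kg/m³: ✓ matches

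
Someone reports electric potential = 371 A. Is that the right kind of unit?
No

electric potential has SI base units: kg * m^2 / (A * s^3)
A does NOT reduce to kg * m^2 / (A * s^3); a valid unit for electric potential would be e.g. V.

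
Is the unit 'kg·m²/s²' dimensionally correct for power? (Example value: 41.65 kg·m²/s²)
No

power has SI base units: kg * m^2 / s^3
kg·m²/s² does NOT reduce to kg * m^2 / s^3; a valid unit for power would be e.g. W.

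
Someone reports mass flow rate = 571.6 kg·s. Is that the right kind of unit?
No

mass flow rate has SI base units: kg / s
kg·s does NOT reduce to kg / s; a valid unit for mass flow rate would be e.g. kg/s.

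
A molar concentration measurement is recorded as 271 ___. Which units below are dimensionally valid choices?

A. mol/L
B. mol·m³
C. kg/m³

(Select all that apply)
A

molar concentration has SI base units: mol / m^3

Checking each option against mol / m^3:
  A. mol/L: ✓ matches
  B. mol·m³: ✗ does not match
  C. kg/m³: ✗ does not match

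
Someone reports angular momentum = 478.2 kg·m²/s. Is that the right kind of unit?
Yes

angular momentum has SI base units: kg * m^2 / s
kg·m²/s reduces to the same SI base units, so it is a valid unit for angular momentum.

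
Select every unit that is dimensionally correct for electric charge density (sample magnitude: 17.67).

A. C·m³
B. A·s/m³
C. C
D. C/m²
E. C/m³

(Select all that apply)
B, E

electric charge density has SI base units: A * s / m^3

Checking each option against A * s / m^3:
  A. C·m³: ✗ does not match
  B. A·s/m³: ✓ matches
  C. C: ✗ does not match
  D. C/m²: ✗ does not match
  E. C/m³: ✓ matches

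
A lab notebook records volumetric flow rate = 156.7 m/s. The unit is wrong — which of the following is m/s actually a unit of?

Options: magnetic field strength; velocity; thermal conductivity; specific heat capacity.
velocity

volumetric flow rate should have units dimensionally equivalent to m^3 / s (e.g. m³/s).
The given unit 'm/s' reduces to m / s. Of the listed options, that is the dimensionality of velocity.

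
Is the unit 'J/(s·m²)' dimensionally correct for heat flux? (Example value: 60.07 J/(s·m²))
Yes

heat flux has SI base units: kg / s^3
J/(s·m²) reduces to the same SI base units, so it is a valid unit for heat flux.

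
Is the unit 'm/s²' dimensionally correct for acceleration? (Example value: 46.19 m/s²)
Yes

acceleration has SI base units: m / s^2
m/s² reduces to the same SI base units, so it is a valid unit for acceleration.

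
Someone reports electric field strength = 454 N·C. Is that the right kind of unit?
No

electric field strength has SI base units: kg * m / (A * s^3)
N·C does NOT reduce to kg * m / (A * s^3); a valid unit for electric field strength would be e.g. V/m.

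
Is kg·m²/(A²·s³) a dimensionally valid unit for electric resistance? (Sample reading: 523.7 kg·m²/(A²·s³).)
Yes

electric resistance has SI base units: kg * m^2 / (A^2 * s^3)
kg·m²/(A²·s³) reduces to the same SI base units, so it is a valid unit for electric resistance.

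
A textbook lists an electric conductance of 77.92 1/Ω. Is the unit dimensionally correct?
Yes

electric conductance has SI base units: A^2 * s^3 / (kg * m^2)
1/Ω reduces to the same SI base units, so it is a valid unit for electric conductance.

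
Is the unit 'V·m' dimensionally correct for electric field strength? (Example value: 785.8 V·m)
No

electric field strength has SI base units: kg * m / (A * s^3)
V·m does NOT reduce to kg * m / (A * s^3); a valid unit for electric field strength would be e.g. V/m.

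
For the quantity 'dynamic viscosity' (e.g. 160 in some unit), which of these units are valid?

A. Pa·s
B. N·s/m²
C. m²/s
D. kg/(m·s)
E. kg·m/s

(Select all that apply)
A, B, D

dynamic viscosity has SI base units: kg / (m * s)

Checking each option against kg / (m * s):
  A. Pa·s: ✓ matches
  B. N·s/m²: ✓ matches
  C. m²/s: ✗ does not match
  D. kg/(m·s): ✓ matches
  E. kg·m/s: ✗ does not match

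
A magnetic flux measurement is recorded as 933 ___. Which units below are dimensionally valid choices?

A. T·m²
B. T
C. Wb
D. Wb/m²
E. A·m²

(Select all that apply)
A, C

magnetic flux has SI base units: kg * m^2 / (A * s^2)

Checking each option against kg * m^2 / (A * s^2):
  A. T·m²: ✓ matches
  B. T: ✗ does not match
  C. Wb: ✓ matches
  D. Wb/m²: ✗ does not match
  E. A·m²: ✗ does not match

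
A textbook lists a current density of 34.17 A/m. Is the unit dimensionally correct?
No

current density has SI base units: A / m^2
A/m does NOT reduce to A / m^2; a valid unit for current density would be e.g. A/m².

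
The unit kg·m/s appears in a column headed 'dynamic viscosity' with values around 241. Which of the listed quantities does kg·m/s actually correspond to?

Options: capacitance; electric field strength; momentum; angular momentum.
momentum

dynamic viscosity should have units dimensionally equivalent to kg / (m * s) (e.g. Pa·s).
The given unit 'kg·m/s' reduces to kg * m / s. Of the listed options, that is the dimensionality of momentum.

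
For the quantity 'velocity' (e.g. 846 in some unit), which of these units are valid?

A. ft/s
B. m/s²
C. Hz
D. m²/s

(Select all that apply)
A

velocity has SI base units: m / s

Checking each option against m / s:
  A. ft/s: ✓ matches
  B. m/s²: ✗ does not match
  C. Hz: ✗ does not match
  D. m²/s: ✗ does not match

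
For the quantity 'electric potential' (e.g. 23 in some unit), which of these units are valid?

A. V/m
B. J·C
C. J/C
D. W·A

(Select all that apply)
C

electric potential has SI base units: kg * m^2 / (A * s^3)

Checking each option against kg * m^2 / (A * s^3):
  A. V/m: ✗ does not match
  B. J·C: ✗ does not match
  C. J/C: ✓ matches
  D. W·A: ✗ does not match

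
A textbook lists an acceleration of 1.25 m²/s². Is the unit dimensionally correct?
No

acceleration has SI base units: m / s^2
m²/s² does NOT reduce to m / s^2; a valid unit for acceleration would be e.g. m/s².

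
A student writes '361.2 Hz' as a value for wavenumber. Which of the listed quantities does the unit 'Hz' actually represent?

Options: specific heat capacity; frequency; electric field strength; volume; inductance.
frequency

wavenumber should have units dimensionally equivalent to 1 / m (e.g. 1/m).
The given unit 'Hz' reduces to 1 / s. Of the listed options, that is the dimensionality of frequency.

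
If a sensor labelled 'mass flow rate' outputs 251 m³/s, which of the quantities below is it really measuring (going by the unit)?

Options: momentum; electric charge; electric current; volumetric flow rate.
volumetric flow rate

mass flow rate should have units dimensionally equivalent to kg / s (e.g. kg/s).
The given unit 'm³/s' reduces to m^3 / s. Of the listed options, that is the dimensionality of volumetric flow rate.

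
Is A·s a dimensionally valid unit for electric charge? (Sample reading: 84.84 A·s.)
Yes

electric charge has SI base units: A * s
A·s reduces to the same SI base units, so it is a valid unit for electric charge.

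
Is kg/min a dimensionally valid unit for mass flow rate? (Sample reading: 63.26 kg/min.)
Yes

mass flow rate has SI base units: kg / s
kg/min reduces to the same SI base units, so it is a valid unit for mass flow rate.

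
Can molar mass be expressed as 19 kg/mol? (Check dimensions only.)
Yes

molar mass has SI base units: kg / mol
kg/mol reduces to the same SI base units, so it is a valid unit for molar mass.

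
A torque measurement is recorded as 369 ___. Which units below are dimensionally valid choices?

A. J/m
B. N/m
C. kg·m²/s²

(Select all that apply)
C

torque has SI base units: kg * m^2 / s^2

Checking each option against kg * m^2 / s^2:
  A. J/m: ✗ does not match
  B. N/m: ✗ does not match
  C. kg·m²/s²: ✓ matches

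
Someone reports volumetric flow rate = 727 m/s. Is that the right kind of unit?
No

volumetric flow rate has SI base units: m^3 / s
m/s does NOT reduce to m^3 / s; a valid unit for volumetric flow rate would be e.g. m³/s.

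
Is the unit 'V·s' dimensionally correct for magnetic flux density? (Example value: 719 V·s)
No

magnetic flux density has SI base units: kg / (A * s^2)
V·s does NOT reduce to kg / (A * s^2); a valid unit for magnetic flux density would be e.g. T.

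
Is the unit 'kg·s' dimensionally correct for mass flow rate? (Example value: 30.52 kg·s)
No

mass flow rate has SI base units: kg / s
kg·s does NOT reduce to kg / s; a valid unit for mass flow rate would be e.g. kg/s.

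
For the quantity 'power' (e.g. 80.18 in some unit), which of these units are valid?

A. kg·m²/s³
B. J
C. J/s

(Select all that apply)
A, C

power has SI base units: kg * m^2 / s^3

Checking each option against kg * m^2 / s^3:
  A. kg·m²/s³: ✓ matches
  B. J: ✗ does not match
  C. J/s: ✓ matches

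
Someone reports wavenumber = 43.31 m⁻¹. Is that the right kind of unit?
Yes

wavenumber has SI base units: 1 / m
m⁻¹ reduces to the same SI base units, so it is a valid unit for wavenumber.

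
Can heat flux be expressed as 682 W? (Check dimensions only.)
No

heat flux has SI base units: kg / s^3
W does NOT reduce to kg / s^3; a valid unit for heat flux would be e.g. W/m².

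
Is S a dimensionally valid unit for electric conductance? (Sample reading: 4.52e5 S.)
Yes

electric conductance has SI base units: A^2 * s^3 / (kg * m^2)
S reduces to the same SI base units, so it is a valid unit for electric conductance.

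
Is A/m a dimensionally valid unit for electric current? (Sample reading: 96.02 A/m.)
No

electric current has SI base units: A
A/m does NOT reduce to A; a valid unit for electric current would be e.g. A.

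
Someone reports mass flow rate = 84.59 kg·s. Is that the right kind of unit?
No

mass flow rate has SI base units: kg / s
kg·s does NOT reduce to kg / s; a valid unit for mass flow rate would be e.g. kg/s.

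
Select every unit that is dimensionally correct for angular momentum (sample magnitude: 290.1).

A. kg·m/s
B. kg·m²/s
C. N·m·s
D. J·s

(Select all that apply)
B, C, D

angular momentum has SI base units: kg * m^2 / s

Checking each option against kg * m^2 / s:
  A. kg·m/s: ✗ does not match
  B. kg·m²/s: ✓ matches
  C. N·m·s: ✓ matches
  D. J·s: ✓ matches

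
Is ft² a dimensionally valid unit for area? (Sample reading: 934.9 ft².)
Yes

area has SI base units: m^2
ft² reduces to the same SI base units, so it is a valid unit for area.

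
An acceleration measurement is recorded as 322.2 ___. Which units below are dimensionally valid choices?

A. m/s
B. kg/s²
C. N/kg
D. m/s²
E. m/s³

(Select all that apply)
C, D

acceleration has SI base units: m / s^2

Checking each option against m / s^2:
  A. m/s: ✗ does not match
  B. kg/s²: ✗ does not match
  C. N/kg: ✓ matches
  D. m/s²: ✓ matches
  E. m/s³: ✗ does not match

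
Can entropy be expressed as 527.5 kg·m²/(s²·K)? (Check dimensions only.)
Yes

entropy has SI base units: kg * m^2 / (s^2 * K)
kg·m²/(s²·K) reduces to the same SI base units, so it is a valid unit for entropy.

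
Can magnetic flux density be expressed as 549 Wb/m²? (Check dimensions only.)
Yes

magnetic flux density has SI base units: kg / (A * s^2)
Wb/m² reduces to the same SI base units, so it is a valid unit for magnetic flux density.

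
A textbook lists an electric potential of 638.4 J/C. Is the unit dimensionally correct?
Yes

electric potential has SI base units: kg * m^2 / (A * s^3)
J/C reduces to the same SI base units, so it is a valid unit for electric potential.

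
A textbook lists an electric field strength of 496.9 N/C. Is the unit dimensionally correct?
Yes

electric field strength has SI base units: kg * m / (A * s^3)
N/C reduces to the same SI base units, so it is a valid unit for electric field strength.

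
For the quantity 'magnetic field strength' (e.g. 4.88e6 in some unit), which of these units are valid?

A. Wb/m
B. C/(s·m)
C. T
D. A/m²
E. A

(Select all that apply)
B

magnetic field strength has SI base units: A / m

Checking each option against A / m:
  A. Wb/m: ✗ does not match
  B. C/(s·m): ✓ matches
  C. T: ✗ does not match
  D. A/m²: ✗ does not match
  E. A: ✗ does not match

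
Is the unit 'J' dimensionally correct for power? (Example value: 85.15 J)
No

power has SI base units: kg * m^2 / s^3
J does NOT reduce to kg * m^2 / s^3; a valid unit for power would be e.g. W.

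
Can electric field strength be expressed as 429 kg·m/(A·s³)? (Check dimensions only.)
Yes

electric field strength has SI base units: kg * m / (A * s^3)
kg·m/(A·s³) reduces to the same SI base units, so it is a valid unit for electric field strength.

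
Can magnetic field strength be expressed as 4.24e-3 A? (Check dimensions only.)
No

magnetic field strength has SI base units: A / m
A does NOT reduce to A / m; a valid unit for magnetic field strength would be e.g. A/m.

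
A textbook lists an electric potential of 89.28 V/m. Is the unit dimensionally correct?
No

electric potential has SI base units: kg * m^2 / (A * s^3)
V/m does NOT reduce to kg * m^2 / (A * s^3); a valid unit for electric potential would be e.g. V.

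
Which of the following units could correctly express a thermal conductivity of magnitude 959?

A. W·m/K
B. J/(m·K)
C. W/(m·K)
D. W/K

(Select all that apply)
C

thermal conductivity has SI base units: kg * m / (s^3 * K)

Checking each option against kg * m / (s^3 * K):
  A. W·m/K: ✗ does not match
  B. J/(m·K): ✗ does not match
  C. W/(m·K): ✓ matches
  D. W/K: ✗ does not match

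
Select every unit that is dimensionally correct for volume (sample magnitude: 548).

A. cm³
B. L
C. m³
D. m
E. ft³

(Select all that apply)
A, B, C, E

volume has SI base units: m^3

Checking each option against m^3:
  A. cm³: ✓ matches
  B. L: ✓ matches
  C. m³: ✓ matches
  D. m: ✗ does not match
  E. ft³: ✓ matches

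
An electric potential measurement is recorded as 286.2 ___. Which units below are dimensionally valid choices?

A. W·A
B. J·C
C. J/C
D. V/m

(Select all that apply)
C

electric potential has SI base units: kg * m^2 / (A * s^3)

Checking each option against kg * m^2 / (A * s^3):
  A. W·A: ✗ does not match
  B. J·C: ✗ does not match
  C. J/C: ✓ matches
  D. V/m: ✗ does not match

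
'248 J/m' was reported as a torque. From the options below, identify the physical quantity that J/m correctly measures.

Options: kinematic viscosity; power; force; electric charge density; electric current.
force

torque should have units dimensionally equivalent to kg * m^2 / s^2 (e.g. N·m).
The given unit 'J/m' reduces to kg * m / s^2. Of the listed options, that is the dimensionality of force.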